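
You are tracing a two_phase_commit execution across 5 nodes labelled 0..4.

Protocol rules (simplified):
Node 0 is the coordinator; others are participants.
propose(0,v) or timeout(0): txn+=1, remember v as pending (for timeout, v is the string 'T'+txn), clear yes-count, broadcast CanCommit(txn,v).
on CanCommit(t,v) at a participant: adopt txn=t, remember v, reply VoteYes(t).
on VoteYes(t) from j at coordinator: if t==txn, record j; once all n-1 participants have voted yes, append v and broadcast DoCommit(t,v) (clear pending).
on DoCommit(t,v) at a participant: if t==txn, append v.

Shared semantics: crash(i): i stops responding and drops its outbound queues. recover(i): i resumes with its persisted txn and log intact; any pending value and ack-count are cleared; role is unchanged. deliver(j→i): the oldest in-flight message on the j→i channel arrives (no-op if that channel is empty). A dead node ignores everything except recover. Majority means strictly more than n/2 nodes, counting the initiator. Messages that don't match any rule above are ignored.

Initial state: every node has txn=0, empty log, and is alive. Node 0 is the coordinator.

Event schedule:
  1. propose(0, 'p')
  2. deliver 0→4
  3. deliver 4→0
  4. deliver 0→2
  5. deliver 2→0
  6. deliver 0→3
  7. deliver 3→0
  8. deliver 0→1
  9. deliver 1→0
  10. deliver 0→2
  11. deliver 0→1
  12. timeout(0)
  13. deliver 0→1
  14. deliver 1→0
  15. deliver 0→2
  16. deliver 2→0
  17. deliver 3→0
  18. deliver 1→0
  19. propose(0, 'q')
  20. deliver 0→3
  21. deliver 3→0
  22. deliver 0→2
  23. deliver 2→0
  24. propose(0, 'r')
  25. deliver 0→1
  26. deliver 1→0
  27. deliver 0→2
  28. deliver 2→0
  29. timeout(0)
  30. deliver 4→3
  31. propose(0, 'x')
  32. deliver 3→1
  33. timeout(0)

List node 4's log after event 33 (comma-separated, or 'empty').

[1] propose(0,'p') → N0(coor t1 [-])
[2] deliver 0→4 → N4(part t1 [-])
[3] deliver 4→0 → ∅
[4] deliver 0→2 → N2(part t1 [-])
[5] deliver 2→0 → ∅
[6] deliver 0→3 → N3(part t1 [-])
[7] deliver 3→0 → ∅
[8] deliver 0→1 → N1(part t1 [-])
[9] deliver 1→0 → N0(coor t1 [p])
[10] deliver 0→2 → N2(part t1 [p])
[11] deliver 0→1 → N1(part t1 [p])
[12] timeout(0) → N0(coor t2 [p])
[13] deliver 0→1 → N1(part t2 [p])
[14] deliver 1→0 → ∅
[15] deliver 0→2 → N2(part t2 [p])
[16] deliver 2→0 → ∅
[17] deliver 3→0 → ∅
[18] deliver 1→0 → ∅
[19] propose(0,'q') → N0(coor t3 [p])
[20] deliver 0→3 → N3(part t1 [p])
[21] deliver 3→0 → ∅
[22] deliver 0→2 → N2(part t3 [p])
[23] deliver 2→0 → ∅
[24] propose(0,'r') → N0(coor t4 [p])
[25] deliver 0→1 → N1(part t3 [p])
[26] deliver 1→0 → ∅
[27] deliver 0→2 → N2(part t4 [p])
[28] deliver 2→0 → ∅
[29] timeout(0) → N0(coor t5 [p])
[30] deliver 4→3 → ∅
[31] propose(0,'x') → N0(coor t6 [p])
[32] deliver 3→1 → ∅
[33] timeout(0) → N0(coor t7 [p])

empty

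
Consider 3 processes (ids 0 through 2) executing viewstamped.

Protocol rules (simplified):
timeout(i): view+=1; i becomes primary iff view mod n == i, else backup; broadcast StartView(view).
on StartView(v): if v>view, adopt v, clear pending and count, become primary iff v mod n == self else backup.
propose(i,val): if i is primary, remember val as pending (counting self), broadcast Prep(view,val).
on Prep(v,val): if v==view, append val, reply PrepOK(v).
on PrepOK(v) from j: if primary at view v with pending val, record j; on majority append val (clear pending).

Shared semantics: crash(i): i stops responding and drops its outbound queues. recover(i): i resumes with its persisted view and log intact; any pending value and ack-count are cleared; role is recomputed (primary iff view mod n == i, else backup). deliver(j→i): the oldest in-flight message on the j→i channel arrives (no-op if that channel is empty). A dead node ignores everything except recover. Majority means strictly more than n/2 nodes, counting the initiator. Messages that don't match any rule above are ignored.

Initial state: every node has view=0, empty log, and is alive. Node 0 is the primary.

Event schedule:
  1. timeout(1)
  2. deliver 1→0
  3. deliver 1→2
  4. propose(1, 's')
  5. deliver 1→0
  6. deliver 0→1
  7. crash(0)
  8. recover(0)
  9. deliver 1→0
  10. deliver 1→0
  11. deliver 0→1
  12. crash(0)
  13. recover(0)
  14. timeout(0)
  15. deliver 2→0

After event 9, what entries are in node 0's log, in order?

step 1 timeout(1): 1={prim,v=1,log=-}
step 2 deliver 1→0: 0={back,v=1,log=-}
step 3 deliver 1→2: 2={back,v=1,log=-}
step 4 propose(1,'s'): —
step 5 deliver 1→0: 0={back,v=1,log=s}
step 6 deliver 0→1: 1={prim,v=1,log=s}
step 7 crash(0): 0={✗back,v=1,log=s}
step 8 recover(0): 0={back,v=1,log=s}
step 9 deliver 1→0: —

s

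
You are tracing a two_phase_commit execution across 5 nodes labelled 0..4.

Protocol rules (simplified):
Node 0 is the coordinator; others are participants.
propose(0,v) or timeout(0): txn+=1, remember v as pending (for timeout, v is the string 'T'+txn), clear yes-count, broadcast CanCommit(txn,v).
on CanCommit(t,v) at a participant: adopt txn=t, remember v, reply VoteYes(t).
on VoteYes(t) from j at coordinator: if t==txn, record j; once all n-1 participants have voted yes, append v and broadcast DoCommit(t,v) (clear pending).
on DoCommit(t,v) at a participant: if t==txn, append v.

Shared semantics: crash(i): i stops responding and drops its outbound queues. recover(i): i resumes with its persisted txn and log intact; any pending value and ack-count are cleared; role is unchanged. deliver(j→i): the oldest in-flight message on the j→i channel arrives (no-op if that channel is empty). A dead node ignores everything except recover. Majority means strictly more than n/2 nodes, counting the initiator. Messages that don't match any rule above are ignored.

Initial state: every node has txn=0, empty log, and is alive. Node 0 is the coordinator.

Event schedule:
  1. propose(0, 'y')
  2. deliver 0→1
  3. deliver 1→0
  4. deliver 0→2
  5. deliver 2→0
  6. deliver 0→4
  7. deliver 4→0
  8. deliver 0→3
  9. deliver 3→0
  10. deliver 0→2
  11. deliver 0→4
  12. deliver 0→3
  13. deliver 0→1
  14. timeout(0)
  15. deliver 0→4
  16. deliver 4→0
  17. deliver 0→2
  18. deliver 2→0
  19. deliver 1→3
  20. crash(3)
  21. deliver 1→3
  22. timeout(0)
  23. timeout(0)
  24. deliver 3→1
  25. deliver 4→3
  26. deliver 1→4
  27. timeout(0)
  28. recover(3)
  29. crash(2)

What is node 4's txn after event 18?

1. propose(0,'y'):  <0:coor t1 ->
2. deliver 0→1:  <1:part t1 ->
3. deliver 1→0:  nop
4. deliver 0→2:  <2:part t1 ->
5. deliver 2→0:  nop
6. deliver 0→4:  <4:part t1 ->
7. deliver 4→0:  nop
8. deliver 0→3:  <3:part t1 ->
9. deliver 3→0:  <0:coor t1 y>
10. deliver 0→2:  <2:part t1 y>
11. deliver 0→4:  <4:part t1 y>
12. deliver 0→3:  <3:part t1 y>
13. deliver 0→1:  <1:part t1 y>
14. timeout(0):  <0:coor t2 y>
15. deliver 0→4:  <4:part t2 y>
16. deliver 4→0:  nop
17. deliver 0→2:  <2:part t2 y>
18. deliver 2→0:  nop

2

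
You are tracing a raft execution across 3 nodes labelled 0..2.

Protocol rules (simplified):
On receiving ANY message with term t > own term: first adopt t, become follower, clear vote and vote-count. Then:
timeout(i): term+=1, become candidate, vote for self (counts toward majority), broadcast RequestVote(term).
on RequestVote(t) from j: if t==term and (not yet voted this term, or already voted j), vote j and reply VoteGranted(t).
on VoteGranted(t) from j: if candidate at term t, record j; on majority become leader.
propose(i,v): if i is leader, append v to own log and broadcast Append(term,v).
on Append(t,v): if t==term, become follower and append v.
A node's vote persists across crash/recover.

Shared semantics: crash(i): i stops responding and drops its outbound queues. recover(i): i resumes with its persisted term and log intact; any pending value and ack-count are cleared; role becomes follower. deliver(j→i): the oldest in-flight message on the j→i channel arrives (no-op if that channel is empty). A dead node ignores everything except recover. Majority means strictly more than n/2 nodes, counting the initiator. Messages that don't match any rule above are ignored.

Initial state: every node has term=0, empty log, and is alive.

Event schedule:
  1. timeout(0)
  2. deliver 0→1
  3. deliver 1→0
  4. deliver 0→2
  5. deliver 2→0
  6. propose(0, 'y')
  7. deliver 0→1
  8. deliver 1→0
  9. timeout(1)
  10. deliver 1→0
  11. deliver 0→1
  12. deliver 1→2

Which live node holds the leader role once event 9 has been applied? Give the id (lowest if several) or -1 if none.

e1 timeout(0): 0[cand,t=1,-]
e2 deliver 0→1: 1[foll,t=1,-]
e3 deliver 1→0: 0[lead,t=1,-]
e4 deliver 0→2: 2[foll,t=1,-]
e5 deliver 2→0: ·
e6 propose(0,'y'): 0[lead,t=1,y]
e7 deliver 0→1: 1[foll,t=1,y]
e8 deliver 1→0: ·
e9 timeout(1): 1[cand,t=2,y]

0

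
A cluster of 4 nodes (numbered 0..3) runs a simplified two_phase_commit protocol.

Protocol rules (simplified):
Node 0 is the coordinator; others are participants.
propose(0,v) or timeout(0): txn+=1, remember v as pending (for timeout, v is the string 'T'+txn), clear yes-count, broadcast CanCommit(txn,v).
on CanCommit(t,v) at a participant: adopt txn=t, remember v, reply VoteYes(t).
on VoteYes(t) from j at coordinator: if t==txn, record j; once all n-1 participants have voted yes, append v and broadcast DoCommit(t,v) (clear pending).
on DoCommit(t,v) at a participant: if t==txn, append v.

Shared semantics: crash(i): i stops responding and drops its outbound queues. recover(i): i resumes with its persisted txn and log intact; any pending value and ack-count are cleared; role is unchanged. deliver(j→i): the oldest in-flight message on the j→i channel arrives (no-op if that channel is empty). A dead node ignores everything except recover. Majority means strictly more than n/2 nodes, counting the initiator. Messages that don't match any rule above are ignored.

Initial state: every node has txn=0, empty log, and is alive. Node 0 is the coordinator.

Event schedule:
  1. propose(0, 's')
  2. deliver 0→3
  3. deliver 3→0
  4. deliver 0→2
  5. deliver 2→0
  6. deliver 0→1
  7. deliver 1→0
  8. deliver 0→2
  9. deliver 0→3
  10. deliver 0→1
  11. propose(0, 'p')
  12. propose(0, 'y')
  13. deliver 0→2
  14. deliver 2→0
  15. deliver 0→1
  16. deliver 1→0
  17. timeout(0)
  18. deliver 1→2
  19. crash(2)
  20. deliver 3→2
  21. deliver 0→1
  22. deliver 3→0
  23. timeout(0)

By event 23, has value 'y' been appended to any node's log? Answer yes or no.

no

step 1 propose(0,'s'): 0={coor,t=1,log=-}
step 2 deliver 0→3: 3={part,t=1,log=-}
step 3 deliver 3→0: —
step 4 deliver 0→2: 2={part,t=1,log=-}
step 5 deliver 2→0: —
step 6 deliver 0→1: 1={part,t=1,log=-}
step 7 deliver 1→0: 0={coor,t=1,log=s}
step 8 deliver 0→2: 2={part,t=1,log=s}
step 9 deliver 0→3: 3={part,t=1,log=s}
step 10 deliver 0→1: 1={part,t=1,log=s}
step 11 propose(0,'p'): 0={coor,t=2,log=s}
step 12 propose(0,'y'): 0={coor,t=3,log=s}
step 13 deliver 0→2: 2={part,t=2,log=s}
step 14 deliver 2→0: —
step 15 deliver 0→1: 1={part,t=2,log=s}
step 16 deliver 1→0: —
step 17 timeout(0): 0={coor,t=4,log=s}
step 18 deliver 1→2: —
step 19 crash(2): 2={✗part,t=2,log=s}
step 20 deliver 3→2: —
step 21 deliver 0→1: 1={part,t=3,log=s}
step 22 deliver 3→0: —
step 23 timeout(0): 0={coor,t=5,log=s}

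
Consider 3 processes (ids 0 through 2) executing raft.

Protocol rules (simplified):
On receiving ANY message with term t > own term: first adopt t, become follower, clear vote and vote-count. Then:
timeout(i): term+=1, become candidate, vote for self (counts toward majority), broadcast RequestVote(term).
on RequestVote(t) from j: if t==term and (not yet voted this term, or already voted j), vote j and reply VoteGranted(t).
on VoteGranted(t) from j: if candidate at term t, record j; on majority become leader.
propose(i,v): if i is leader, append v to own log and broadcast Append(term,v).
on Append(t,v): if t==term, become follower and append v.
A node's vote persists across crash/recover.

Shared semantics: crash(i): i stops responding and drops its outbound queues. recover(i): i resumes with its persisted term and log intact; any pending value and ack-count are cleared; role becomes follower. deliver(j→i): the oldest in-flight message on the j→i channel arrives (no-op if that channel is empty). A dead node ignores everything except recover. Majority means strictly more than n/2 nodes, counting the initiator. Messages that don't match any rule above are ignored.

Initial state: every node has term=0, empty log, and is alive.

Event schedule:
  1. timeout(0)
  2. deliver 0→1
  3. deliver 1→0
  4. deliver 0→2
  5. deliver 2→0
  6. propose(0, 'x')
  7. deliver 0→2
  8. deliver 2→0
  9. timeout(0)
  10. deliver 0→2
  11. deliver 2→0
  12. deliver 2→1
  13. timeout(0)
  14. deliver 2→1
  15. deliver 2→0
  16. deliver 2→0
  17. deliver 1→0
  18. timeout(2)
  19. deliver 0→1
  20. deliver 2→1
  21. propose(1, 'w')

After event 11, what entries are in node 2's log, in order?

after 1 — timeout(0): n0:cand/t1/[-]
after 2 — deliver 0→1: n1:foll/t1/[-]
after 3 — deliver 1→0: n0:lead/t1/[-]
after 4 — deliver 0→2: n2:foll/t1/[-]
after 5 — deliver 2→0: ·
after 6 — propose(0,'x'): n0:lead/t1/[x]
after 7 — deliver 0→2: n2:foll/t1/[x]
after 8 — deliver 2→0: ·
after 9 — timeout(0): n0:cand/t2/[x]
after 10 — deliver 0→2: n2:foll/t2/[x]
after 11 — deliver 2→0: n0:lead/t2/[x]

x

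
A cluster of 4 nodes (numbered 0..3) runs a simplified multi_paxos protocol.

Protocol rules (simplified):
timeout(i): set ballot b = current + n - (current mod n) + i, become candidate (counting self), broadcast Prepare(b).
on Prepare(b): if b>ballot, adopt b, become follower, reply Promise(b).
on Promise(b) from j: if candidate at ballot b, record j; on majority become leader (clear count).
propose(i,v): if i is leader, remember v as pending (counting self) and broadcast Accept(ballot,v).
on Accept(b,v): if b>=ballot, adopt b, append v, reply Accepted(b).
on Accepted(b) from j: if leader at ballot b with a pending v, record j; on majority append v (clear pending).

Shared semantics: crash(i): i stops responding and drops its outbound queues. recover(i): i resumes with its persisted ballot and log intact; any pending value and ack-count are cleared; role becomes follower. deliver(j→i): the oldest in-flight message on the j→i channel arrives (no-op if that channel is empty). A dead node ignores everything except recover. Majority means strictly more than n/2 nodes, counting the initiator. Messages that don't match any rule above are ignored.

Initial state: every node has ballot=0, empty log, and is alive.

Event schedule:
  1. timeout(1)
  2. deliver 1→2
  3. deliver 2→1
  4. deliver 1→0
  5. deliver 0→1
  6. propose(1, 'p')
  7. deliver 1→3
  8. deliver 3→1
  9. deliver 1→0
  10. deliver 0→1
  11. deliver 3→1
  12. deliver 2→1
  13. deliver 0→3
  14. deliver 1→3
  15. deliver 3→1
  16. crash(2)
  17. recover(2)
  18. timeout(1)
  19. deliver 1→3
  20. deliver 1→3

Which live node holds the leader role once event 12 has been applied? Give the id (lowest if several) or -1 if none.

1. timeout(1):  <1:cand b5 ->
2. deliver 1→2:  <2:foll b5 ->
3. deliver 2→1:  nop
4. deliver 1→0:  <0:foll b5 ->
5. deliver 0→1:  <1:lead b5 ->
6. propose(1,'p'):  nop
7. deliver 1→3:  <3:foll b5 ->
8. deliver 3→1:  nop
9. deliver 1→0:  <0:foll b5 p>
10. deliver 0→1:  nop
11. deliver 3→1:  nop
12. deliver 2→1:  nop

1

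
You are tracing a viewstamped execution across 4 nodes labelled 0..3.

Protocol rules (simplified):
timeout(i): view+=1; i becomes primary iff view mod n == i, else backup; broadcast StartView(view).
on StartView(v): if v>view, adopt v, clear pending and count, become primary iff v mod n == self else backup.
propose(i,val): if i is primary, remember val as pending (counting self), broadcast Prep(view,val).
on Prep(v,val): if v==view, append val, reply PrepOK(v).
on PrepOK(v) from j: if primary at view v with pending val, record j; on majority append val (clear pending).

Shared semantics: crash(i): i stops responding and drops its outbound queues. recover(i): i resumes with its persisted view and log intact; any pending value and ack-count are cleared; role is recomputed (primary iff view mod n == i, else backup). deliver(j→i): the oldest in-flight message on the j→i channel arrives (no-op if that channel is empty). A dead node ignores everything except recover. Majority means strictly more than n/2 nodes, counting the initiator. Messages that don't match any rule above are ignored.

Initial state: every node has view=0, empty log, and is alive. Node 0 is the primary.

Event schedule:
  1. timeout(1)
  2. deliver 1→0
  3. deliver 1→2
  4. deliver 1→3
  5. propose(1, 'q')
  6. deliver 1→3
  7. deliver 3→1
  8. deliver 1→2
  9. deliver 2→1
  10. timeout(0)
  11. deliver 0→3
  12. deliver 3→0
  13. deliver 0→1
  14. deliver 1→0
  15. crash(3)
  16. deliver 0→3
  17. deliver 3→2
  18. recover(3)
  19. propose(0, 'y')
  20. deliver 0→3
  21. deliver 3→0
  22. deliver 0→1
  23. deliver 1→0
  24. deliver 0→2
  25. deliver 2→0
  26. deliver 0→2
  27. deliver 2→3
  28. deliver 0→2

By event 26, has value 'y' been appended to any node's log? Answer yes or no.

no

1. timeout(1):  <1:prim v1 ->
2. deliver 1→0:  <0:back v1 ->
3. deliver 1→2:  <2:back v1 ->
4. deliver 1→3:  <3:back v1 ->
5. propose(1,'q'):  nop
6. deliver 1→3:  <3:back v1 q>
7. deliver 3→1:  nop
8. deliver 1→2:  <2:back v1 q>
9. deliver 2→1:  <1:prim v1 q>
10. timeout(0):  <0:back v2 ->
11. deliver 0→3:  <3:back v2 q>
12. deliver 3→0:  nop
13. deliver 0→1:  <1:back v2 q>
14. deliver 1→0:  nop
15. crash(3):  <3:✗back v2 q>
16. deliver 0→3:  nop
17. deliver 3→2:  nop
18. recover(3):  <3:back v2 q>
19. propose(0,'y'):  nop
20. deliver 0→3:  nop
21. deliver 3→0:  nop
22. deliver 0→1:  nop
23. deliver 1→0:  nop
24. deliver 0→2:  <2:prim v2 q>
25. deliver 2→0:  nop
26. deliver 0→2:  nop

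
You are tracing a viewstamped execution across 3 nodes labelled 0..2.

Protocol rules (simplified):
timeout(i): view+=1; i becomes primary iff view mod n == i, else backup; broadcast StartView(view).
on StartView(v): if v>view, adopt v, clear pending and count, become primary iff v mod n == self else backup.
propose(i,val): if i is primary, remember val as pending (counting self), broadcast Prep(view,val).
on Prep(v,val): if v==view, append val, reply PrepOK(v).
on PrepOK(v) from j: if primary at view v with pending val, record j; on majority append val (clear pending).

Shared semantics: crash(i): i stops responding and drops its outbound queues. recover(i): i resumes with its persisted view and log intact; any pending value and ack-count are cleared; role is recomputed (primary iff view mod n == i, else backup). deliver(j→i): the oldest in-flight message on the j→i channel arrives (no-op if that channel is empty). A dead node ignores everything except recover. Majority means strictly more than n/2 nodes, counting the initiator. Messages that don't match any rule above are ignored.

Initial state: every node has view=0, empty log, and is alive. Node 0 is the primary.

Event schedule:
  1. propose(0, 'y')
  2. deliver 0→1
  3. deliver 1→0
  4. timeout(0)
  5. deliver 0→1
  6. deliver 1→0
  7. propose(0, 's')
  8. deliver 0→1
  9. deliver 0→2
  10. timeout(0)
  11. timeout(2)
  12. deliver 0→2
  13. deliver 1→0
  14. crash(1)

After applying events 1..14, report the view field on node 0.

1. propose(0,'y'):  nop
2. deliver 0→1:  <1:back v0 y>
3. deliver 1→0:  <0:prim v0 y>
4. timeout(0):  <0:back v1 y>
5. deliver 0→1:  <1:prim v1 y>
6. deliver 1→0:  nop
7. propose(0,'s'):  nop
8. deliver 0→1:  nop
9. deliver 0→2:  <2:back v0 y>
10. timeout(0):  <0:back v2 y>
11. timeout(2):  <2:back v1 y>
12. deliver 0→2:  nop
13. deliver 1→0:  nop
14. crash(1):  <1:✗prim v1 y>

2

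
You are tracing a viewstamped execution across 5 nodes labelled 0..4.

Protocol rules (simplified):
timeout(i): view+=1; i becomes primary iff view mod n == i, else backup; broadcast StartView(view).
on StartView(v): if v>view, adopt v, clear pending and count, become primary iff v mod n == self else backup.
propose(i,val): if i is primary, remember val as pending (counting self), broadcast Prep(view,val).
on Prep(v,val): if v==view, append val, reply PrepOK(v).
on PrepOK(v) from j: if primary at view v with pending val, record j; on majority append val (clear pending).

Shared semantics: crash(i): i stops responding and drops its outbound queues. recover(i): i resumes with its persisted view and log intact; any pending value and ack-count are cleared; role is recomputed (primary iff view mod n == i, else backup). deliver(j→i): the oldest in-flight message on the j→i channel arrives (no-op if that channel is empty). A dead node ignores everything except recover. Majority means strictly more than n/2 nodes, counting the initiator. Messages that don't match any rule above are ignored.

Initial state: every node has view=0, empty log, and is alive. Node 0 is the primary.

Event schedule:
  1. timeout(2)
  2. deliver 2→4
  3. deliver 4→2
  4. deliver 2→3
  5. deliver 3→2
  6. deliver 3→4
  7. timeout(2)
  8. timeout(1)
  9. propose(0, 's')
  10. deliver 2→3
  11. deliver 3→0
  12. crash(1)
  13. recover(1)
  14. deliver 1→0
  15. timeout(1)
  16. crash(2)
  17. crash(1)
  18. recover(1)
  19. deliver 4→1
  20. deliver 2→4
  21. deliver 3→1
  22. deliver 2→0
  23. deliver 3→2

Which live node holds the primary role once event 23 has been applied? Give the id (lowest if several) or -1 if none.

0

after 1 — timeout(2): n2:back/v1/[-]
after 2 — deliver 2→4: n4:back/v1/[-]
after 3 — deliver 4→2: ·
after 4 — deliver 2→3: n3:back/v1/[-]
after 5 — deliver 3→2: ·
after 6 — deliver 3→4: ·
after 7 — timeout(2): n2:prim/v2/[-]
after 8 — timeout(1): n1:prim/v1/[-]
after 9 — propose(0,'s'): ·
after 10 — deliver 2→3: n3:back/v2/[-]
after 11 — deliver 3→0: ·
after 12 — crash(1): n1:✗prim/v1/[-]
after 13 — recover(1): n1:prim/v1/[-]
after 14 — deliver 1→0: ·
after 15 — timeout(1): n1:back/v2/[-]
after 16 — crash(2): n2:✗prim/v2/[-]
after 17 — crash(1): n1:✗back/v2/[-]
after 18 — recover(1): n1:back/v2/[-]
after 19 — deliver 4→1: ·
after 20 — deliver 2→4: ·
after 21 — deliver 3→1: ·
after 22 — deliver 2→0: ·
after 23 — deliver 3→2: ·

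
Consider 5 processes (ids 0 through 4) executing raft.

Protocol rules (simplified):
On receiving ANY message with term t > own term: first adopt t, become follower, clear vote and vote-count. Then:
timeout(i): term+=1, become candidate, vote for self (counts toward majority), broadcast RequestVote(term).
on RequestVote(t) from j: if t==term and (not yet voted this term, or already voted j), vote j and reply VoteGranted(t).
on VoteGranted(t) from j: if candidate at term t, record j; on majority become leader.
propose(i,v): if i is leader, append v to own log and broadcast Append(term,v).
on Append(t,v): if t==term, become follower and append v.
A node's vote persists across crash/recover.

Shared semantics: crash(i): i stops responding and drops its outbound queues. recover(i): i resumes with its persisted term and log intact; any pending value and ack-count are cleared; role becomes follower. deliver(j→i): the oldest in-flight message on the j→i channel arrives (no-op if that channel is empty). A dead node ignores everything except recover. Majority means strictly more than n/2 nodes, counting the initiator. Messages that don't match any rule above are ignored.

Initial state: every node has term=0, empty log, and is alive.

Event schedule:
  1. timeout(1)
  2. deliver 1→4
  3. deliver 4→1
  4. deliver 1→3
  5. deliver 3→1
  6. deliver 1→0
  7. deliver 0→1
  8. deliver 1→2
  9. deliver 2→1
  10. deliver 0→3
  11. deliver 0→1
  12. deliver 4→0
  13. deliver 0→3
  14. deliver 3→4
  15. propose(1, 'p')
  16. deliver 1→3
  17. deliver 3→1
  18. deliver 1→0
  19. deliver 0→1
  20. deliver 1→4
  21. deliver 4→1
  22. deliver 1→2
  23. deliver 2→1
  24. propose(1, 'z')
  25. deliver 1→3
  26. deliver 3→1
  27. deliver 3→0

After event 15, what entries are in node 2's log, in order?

empty

e1 timeout(1): 1[cand,t=1,-]
e2 deliver 1→4: 4[foll,t=1,-]
e3 deliver 4→1: ·
e4 deliver 1→3: 3[foll,t=1,-]
e5 deliver 3→1: 1[lead,t=1,-]
e6 deliver 1→0: 0[foll,t=1,-]
e7 deliver 0→1: ·
e8 deliver 1→2: 2[foll,t=1,-]
e9 deliver 2→1: ·
e10 deliver 0→3: ·
e11 deliver 0→1: ·
e12 deliver 4→0: ·
e13 deliver 0→3: ·
e14 deliver 3→4: ·
e15 propose(1,'p'): 1[lead,t=1,p]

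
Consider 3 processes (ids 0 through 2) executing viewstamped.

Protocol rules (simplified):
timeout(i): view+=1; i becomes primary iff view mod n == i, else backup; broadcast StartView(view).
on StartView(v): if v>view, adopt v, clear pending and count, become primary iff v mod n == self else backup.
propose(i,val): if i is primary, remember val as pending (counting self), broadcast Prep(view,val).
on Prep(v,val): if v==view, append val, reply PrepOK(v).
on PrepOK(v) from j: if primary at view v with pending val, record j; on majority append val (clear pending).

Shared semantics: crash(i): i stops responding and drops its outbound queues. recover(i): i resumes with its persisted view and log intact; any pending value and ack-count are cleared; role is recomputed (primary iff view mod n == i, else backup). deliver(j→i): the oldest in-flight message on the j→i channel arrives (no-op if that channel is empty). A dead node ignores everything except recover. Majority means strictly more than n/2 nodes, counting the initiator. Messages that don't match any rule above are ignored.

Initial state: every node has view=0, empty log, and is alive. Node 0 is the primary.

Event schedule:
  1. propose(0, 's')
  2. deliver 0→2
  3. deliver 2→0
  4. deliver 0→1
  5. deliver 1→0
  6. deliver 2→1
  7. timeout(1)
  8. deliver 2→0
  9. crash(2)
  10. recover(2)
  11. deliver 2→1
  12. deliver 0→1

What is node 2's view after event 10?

0

[1] propose(0,'s') → ∅
[2] deliver 0→2 → N2(back v0 [s])
[3] deliver 2→0 → N0(prim v0 [s])
[4] deliver 0→1 → N1(back v0 [s])
[5] deliver 1→0 → ∅
[6] deliver 2→1 → ∅
[7] timeout(1) → N1(prim v1 [s])
[8] deliver 2→0 → ∅
[9] crash(2) → N2(✗back v0 [s])
[10] recover(2) → N2(back v0 [s])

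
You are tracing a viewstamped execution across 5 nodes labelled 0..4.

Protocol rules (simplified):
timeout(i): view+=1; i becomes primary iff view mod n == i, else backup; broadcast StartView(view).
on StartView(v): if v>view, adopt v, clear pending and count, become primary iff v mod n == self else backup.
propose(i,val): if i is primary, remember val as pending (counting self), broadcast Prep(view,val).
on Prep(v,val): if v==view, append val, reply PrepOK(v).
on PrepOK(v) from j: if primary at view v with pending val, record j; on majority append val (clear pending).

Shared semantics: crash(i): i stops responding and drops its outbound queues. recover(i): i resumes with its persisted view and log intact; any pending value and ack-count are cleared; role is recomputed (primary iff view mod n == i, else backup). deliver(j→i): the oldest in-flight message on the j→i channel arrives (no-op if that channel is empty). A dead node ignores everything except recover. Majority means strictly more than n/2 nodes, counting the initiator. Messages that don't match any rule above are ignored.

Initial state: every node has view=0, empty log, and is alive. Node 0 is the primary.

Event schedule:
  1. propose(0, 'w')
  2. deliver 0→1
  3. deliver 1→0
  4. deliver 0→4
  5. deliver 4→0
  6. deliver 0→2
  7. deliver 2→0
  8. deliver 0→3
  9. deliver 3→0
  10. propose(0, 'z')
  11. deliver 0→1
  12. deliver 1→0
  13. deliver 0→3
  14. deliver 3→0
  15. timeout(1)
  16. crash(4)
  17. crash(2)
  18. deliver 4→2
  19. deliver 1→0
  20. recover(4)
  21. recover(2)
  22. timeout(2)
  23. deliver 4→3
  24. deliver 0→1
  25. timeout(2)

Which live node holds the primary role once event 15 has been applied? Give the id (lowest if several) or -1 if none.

[1] propose(0,'w') → ∅
[2] deliver 0→1 → N1(back v0 [w])
[3] deliver 1→0 → ∅
[4] deliver 0→4 → N4(back v0 [w])
[5] deliver 4→0 → N0(prim v0 [w])
[6] deliver 0→2 → N2(back v0 [w])
[7] deliver 2→0 → ∅
[8] deliver 0→3 → N3(back v0 [w])
[9] deliver 3→0 → ∅
[10] propose(0,'z') → ∅
[11] deliver 0→1 → N1(back v0 [w,z])
[12] deliver 1→0 → ∅
[13] deliver 0→3 → N3(back v0 [w,z])
[14] deliver 3→0 → N0(prim v0 [w,z])
[15] timeout(1) → N1(prim v1 [w,z])

0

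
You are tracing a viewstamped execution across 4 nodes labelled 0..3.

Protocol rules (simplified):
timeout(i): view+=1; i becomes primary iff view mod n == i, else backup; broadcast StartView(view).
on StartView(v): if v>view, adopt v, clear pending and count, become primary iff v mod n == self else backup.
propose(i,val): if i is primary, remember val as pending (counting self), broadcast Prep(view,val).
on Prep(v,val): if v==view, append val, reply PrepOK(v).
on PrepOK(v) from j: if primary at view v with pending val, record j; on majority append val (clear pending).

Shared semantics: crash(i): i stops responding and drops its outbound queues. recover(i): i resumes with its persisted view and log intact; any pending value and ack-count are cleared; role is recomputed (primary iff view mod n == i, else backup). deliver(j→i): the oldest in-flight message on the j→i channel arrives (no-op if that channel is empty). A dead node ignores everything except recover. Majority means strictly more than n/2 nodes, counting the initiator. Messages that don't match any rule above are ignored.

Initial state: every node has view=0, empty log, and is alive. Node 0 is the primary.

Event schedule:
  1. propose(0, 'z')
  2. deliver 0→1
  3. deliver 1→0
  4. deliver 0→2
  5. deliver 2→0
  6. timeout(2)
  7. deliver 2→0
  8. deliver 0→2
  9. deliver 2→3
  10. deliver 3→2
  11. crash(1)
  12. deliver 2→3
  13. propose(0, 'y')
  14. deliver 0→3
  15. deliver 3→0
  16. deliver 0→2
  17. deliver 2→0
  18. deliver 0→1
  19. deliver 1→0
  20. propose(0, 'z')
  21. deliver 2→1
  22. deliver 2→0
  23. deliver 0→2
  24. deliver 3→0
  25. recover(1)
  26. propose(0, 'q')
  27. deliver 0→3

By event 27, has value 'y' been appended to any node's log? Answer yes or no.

no

e1 propose(0,'z'): ·
e2 deliver 0→1: 1[back,v=0,z]
e3 deliver 1→0: ·
e4 deliver 0→2: 2[back,v=0,z]
e5 deliver 2→0: 0[prim,v=0,z]
e6 timeout(2): 2[back,v=1,z]
e7 deliver 2→0: 0[back,v=1,z]
e8 deliver 0→2: ·
e9 deliver 2→3: 3[back,v=1,-]
e10 deliver 3→2: ·
e11 crash(1): 1[✗back,v=0,z]
e12 deliver 2→3: ·
e13 propose(0,'y'): ·
e14 deliver 0→3: ·
e15 deliver 3→0: ·
e16 deliver 0→2: ·
e17 deliver 2→0: ·
e18 deliver 0→1: ·
e19 deliver 1→0: ·
e20 propose(0,'z'): ·
e21 deliver 2→1: ·
e22 deliver 2→0: ·
e23 deliver 0→2: ·
e24 deliver 3→0: ·
e25 recover(1): 1[back,v=0,z]
e26 propose(0,'q'): ·
e27 deliver 0→3: ·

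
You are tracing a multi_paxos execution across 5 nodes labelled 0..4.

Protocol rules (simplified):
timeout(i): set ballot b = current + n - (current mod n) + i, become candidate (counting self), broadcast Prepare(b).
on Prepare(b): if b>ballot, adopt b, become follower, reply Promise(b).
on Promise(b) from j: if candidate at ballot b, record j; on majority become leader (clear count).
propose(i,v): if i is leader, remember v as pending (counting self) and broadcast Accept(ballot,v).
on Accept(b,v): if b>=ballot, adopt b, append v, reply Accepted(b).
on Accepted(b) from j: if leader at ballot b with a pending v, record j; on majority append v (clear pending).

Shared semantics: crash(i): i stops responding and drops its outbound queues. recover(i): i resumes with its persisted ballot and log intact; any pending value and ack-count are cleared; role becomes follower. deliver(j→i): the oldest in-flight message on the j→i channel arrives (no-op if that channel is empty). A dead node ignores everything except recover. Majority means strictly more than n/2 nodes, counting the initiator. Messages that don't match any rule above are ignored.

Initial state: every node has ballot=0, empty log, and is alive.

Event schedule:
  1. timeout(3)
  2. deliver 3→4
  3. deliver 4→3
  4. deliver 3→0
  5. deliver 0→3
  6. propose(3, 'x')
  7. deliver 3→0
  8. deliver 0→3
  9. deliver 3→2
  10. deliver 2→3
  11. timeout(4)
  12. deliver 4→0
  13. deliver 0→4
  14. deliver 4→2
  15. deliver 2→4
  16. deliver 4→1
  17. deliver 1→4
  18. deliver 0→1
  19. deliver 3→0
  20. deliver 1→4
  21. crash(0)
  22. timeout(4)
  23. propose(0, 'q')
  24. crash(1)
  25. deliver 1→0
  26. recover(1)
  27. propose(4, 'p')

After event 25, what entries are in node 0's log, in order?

1. timeout(3):  <3:cand b8 ->
2. deliver 3→4:  <4:foll b8 ->
3. deliver 4→3:  nop
4. deliver 3→0:  <0:foll b8 ->
5. deliver 0→3:  <3:lead b8 ->
6. propose(3,'x'):  nop
7. deliver 3→0:  <0:foll b8 x>
8. deliver 0→3:  nop
9. deliver 3→2:  <2:foll b8 ->
10. deliver 2→3:  nop
11. timeout(4):  <4:cand b14 ->
12. deliver 4→0:  <0:foll b14 x>
13. deliver 0→4:  nop
14. deliver 4→2:  <2:foll b14 ->
15. deliver 2→4:  <4:lead b14 ->
16. deliver 4→1:  <1:foll b14 ->
17. deliver 1→4:  nop
18. deliver 0→1:  nop
19. deliver 3→0:  nop
20. deliver 1→4:  nop
21. crash(0):  <0:✗foll b14 x>
22. timeout(4):  <4:cand b19 ->
23. propose(0,'q'):  nop
24. crash(1):  <1:✗foll b14 ->
25. deliver 1→0:  nop

x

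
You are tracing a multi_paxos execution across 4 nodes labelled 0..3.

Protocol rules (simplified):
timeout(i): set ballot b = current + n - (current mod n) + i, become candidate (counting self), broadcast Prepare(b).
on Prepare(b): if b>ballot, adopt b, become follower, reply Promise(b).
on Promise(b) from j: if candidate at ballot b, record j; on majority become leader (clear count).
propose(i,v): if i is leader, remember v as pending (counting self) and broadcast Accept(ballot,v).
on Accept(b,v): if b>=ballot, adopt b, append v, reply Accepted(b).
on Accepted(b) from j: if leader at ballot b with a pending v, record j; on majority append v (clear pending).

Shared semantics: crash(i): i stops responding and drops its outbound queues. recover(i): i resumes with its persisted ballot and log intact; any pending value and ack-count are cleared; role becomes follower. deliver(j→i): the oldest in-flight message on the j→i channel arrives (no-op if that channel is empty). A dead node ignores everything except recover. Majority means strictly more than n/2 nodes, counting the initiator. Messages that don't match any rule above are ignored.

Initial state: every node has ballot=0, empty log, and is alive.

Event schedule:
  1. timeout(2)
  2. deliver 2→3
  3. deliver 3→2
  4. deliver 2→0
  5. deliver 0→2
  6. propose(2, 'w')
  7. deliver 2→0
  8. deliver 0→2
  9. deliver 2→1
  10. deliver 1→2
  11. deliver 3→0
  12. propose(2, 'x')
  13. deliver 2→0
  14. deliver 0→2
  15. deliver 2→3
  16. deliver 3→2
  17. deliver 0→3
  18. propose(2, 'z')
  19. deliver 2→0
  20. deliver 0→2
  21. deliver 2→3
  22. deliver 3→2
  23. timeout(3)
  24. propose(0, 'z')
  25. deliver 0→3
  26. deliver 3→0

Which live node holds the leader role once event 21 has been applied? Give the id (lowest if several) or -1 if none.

2

e1 timeout(2): 2[cand,b=6,-]
e2 deliver 2→3: 3[foll,b=6,-]
e3 deliver 3→2: ·
e4 deliver 2→0: 0[foll,b=6,-]
e5 deliver 0→2: 2[lead,b=6,-]
e6 propose(2,'w'): ·
e7 deliver 2→0: 0[foll,b=6,w]
e8 deliver 0→2: ·
e9 deliver 2→1: 1[foll,b=6,-]
e10 deliver 1→2: ·
e11 deliver 3→0: ·
e12 propose(2,'x'): ·
e13 deliver 2→0: 0[foll,b=6,w,x]
e14 deliver 0→2: ·
e15 deliver 2→3: 3[foll,b=6,w]
e16 deliver 3→2: 2[lead,b=6,x]
e17 deliver 0→3: ·
e18 propose(2,'z'): ·
e19 deliver 2→0: 0[foll,b=6,w,x,z]
e20 deliver 0→2: ·
e21 deliver 2→3: 3[foll,b=6,w,x]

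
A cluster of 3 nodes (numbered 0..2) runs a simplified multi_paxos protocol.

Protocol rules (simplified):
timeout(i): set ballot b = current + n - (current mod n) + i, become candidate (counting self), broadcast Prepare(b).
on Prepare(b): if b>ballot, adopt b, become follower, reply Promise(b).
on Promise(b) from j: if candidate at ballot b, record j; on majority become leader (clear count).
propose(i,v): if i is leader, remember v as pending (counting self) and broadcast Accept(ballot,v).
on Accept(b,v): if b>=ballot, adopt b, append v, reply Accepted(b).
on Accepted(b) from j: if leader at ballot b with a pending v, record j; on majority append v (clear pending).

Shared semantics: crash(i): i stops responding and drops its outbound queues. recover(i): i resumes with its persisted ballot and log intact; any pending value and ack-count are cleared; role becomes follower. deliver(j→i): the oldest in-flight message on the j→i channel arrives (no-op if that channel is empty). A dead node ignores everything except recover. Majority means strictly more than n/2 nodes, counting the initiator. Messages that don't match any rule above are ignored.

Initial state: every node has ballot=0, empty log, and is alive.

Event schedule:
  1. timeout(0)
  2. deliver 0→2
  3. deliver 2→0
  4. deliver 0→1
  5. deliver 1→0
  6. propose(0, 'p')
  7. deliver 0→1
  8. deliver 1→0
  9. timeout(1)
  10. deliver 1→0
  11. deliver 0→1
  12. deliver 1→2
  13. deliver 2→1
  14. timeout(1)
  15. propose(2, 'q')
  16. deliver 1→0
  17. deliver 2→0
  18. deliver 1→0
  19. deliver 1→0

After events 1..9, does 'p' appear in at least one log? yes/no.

yes

1. timeout(0):  <0:cand b3 ->
2. deliver 0→2:  <2:foll b3 ->
3. deliver 2→0:  <0:lead b3 ->
4. deliver 0→1:  <1:foll b3 ->
5. deliver 1→0:  nop
6. propose(0,'p'):  nop
7. deliver 0→1:  <1:foll b3 p>
8. deliver 1→0:  <0:lead b3 p>
9. timeout(1):  <1:cand b7 p>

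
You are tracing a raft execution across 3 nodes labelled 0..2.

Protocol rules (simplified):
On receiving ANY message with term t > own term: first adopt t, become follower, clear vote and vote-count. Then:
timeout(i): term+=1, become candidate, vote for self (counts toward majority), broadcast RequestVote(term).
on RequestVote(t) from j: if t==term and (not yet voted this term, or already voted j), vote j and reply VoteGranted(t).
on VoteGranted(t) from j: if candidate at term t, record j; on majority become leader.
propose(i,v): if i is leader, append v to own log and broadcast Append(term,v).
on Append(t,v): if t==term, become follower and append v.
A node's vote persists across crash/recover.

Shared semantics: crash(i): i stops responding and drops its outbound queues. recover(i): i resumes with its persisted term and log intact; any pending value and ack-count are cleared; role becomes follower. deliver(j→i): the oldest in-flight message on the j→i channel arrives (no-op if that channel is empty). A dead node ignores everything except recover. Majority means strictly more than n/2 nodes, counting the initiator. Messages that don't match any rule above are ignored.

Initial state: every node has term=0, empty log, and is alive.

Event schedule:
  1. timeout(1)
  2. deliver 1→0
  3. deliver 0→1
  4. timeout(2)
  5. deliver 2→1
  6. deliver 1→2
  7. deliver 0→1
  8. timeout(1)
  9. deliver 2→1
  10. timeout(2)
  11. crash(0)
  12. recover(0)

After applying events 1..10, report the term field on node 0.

1

after 1 — timeout(1): n1:cand/t1/[-]
after 2 — deliver 1→0: n0:foll/t1/[-]
after 3 — deliver 0→1: n1:lead/t1/[-]
after 4 — timeout(2): n2:cand/t1/[-]
after 5 — deliver 2→1: ·
after 6 — deliver 1→2: ·
after 7 — deliver 0→1: ·
after 8 — timeout(1): n1:cand/t2/[-]
after 9 — deliver 2→1: ·
after 10 — timeout(2): n2:cand/t2/[-]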